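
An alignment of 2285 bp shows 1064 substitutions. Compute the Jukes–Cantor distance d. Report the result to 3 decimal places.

p = 1064/2285 ≈ 0.465646.
d = −(3/4) ln(1 − 4p/3) = −0.75 ln(1 − 0.620861) = −0.75 ln(0.379139)
  = −0.75 × (-0.969852) = 0.727389 substitutions/site.

0.727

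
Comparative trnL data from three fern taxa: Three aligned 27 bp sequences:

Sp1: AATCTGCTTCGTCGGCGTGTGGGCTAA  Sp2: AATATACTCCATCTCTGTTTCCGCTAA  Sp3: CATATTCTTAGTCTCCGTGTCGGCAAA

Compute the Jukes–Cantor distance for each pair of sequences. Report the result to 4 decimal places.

d(Sp1,Sp2) = 0.5107, d(Sp1,Sp3) = 0.3770, d(Sp2,Sp3) = 0.4408

Sp1–Sp2: 10/27 sites differ → p ≈ 0.37037, d = −0.75 ln(1 − 0.493827) = 0.510658 ≈ 0.5107.
Sp1–Sp3: 8/27 sites differ → p ≈ 0.296296, d = −0.75 ln(1 − 0.395061) = 0.376971 ≈ 0.3770.
Sp2–Sp3: 9/27 sites differ → p ≈ 0.333333, d = −0.75 ln(1 − 0.444444) = 0.440839 ≈ 0.4408.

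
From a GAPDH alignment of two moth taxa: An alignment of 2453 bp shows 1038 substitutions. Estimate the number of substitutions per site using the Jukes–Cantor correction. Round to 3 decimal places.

p = 1038/2453 ≈ 0.423155.
d = −(3/4) ln(1 − 4p/3) = −0.75 ln(1 − 0.564207) = −0.75 ln(0.435793)
  = −0.75 × (-0.830588) = 0.622941 substitutions/site.

0.623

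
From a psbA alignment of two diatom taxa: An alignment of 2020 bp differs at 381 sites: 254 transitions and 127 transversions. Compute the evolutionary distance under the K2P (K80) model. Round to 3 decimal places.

0.222

P = 254/2020 ≈ 0.125743 and Q = 127/2020 ≈ 0.062871.
Under the Kimura two-parameter model, d = −½ ln(1 − 2P − Q) − ¼ ln(1 − 2Q).
1 − 2P − Q = 0.685643, giving −½ ln(0.685643) = 0.188699.
1 − 2Q = 0.874258, giving −¼ ln(0.874258) = 0.033595.
d = 0.188699 + 0.033595 = 0.222294.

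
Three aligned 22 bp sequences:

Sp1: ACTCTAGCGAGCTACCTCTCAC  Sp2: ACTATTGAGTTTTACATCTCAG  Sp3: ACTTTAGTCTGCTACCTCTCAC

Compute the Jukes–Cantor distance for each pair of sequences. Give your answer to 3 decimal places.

Sp1–Sp2: 8/22 sites differ → p ≈ 0.363636, d = −0.75 ln(1 − 0.484848) = 0.497470 ≈ 0.497.
Sp1–Sp3: 4/22 sites differ → p ≈ 0.181818, d = −0.75 ln(1 − 0.242424) = 0.208224 ≈ 0.208.
Sp2–Sp3: 8/22 sites differ → p ≈ 0.363636, d = −0.75 ln(1 − 0.484848) = 0.497470 ≈ 0.497.

d(Sp1,Sp2) = 0.497, d(Sp1,Sp3) = 0.208, d(Sp2,Sp3) = 0.497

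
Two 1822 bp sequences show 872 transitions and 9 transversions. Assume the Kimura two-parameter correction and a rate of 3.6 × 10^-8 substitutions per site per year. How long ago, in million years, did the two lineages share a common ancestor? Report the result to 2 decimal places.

22.77

P = 872/1822 ≈ 0.478595 and Q = 9/1822 ≈ 0.00494.
Under the Kimura two-parameter model, d = −½ ln(1 − 2P − Q) − ¼ ln(1 − 2Q).
1 − 2P − Q = 0.03787, giving −½ ln(0.03787) = 1.636798.
1 − 2Q = 0.99012, giving −¼ ln(0.99012) = 0.002482.
d = 1.636798 + 0.002482 = 1.639280.
Under a molecular clock d = 2μt, so t = d/(2μ) = 1.639280 / (2 × 3.6 × 10^-8) = 22.77 million years.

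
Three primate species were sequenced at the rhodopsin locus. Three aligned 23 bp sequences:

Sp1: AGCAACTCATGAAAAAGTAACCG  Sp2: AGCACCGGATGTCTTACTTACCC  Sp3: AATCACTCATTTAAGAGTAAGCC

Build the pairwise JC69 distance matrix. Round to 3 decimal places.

d(Sp1,Sp2) = 0.650, d(Sp1,Sp3) = 0.467, d(Sp2,Sp3) = 1.051

Sp1–Sp2: 10/23 sites differ → p ≈ 0.434783, d = −0.75 ln(1 − 0.579711) = 0.650110 ≈ 0.650.
Sp1–Sp3: 8/23 sites differ → p ≈ 0.347826, d = −0.75 ln(1 − 0.463768) = 0.467391 ≈ 0.467.
Sp2–Sp3: 13/23 sites differ → p ≈ 0.565217, d = −0.75 ln(1 − 0.753623) = 1.050669 ≈ 1.051.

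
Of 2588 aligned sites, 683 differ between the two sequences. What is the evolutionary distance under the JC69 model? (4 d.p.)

0.3253

p = 683/2588 ≈ 0.26391.
d = −(3/4) ln(1 − 4p/3) = −0.75 ln(1 − 0.35188) = −0.75 ln(0.64812)
  = −0.75 × (-0.433679) = 0.325259 substitutions/site.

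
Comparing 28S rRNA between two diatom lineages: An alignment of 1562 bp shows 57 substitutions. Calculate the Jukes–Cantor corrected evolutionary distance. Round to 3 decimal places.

p = 57/1562 ≈ 0.036492.
d = −(3/4) ln(1 − 4p/3) = −0.75 ln(1 − 0.048656) = −0.75 ln(0.951344)
  = −0.75 × (-0.049880) = 0.037410 substitutions/site.

0.037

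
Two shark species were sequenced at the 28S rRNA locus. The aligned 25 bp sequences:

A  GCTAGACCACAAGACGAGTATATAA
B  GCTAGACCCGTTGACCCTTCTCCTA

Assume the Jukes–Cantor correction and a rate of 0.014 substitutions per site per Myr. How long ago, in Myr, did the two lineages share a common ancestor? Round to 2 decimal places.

23.67

The sequences differ at 11 of 25 sites, so p = 11/25 = 0.44.
d = −(3/4) ln(1 − 4p/3) = −0.75 ln(1 − 0.586667) = −0.75 ln(0.413333)
  = −0.75 × (-0.883502) = 0.662627 substitutions/site.
Under a molecular clock d = 2μt, so t = d/(2μ) = 0.662627 / (2 × 0.014) = 23.67 Myr.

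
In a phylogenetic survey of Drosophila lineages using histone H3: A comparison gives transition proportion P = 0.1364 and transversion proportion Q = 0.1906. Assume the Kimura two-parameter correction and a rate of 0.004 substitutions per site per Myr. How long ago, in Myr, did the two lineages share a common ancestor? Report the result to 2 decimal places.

53.91

Under the Kimura two-parameter model, d = −½ ln(1 − 2P − Q) − ¼ ln(1 − 2Q).
1 − 2P − Q = 0.5366, giving −½ ln(0.5366) = 0.311251.
1 − 2Q = 0.6188, giving −¼ ln(0.6188) = 0.119993.
d = 0.311251 + 0.119993 = 0.431244.
Under a molecular clock d = 2μt, so t = d/(2μ) = 0.431244 / (2 × 0.004) = 53.91 Myr.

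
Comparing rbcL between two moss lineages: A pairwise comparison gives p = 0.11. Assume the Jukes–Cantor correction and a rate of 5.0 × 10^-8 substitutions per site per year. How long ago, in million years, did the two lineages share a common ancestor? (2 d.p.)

d = −(3/4) ln(1 − 4p/3) = −0.75 ln(1 − 0.146667) = −0.75 ln(0.853333)
  = −0.75 × (-0.158605) = 0.118954 substitutions/site.
Under a molecular clock d = 2μt, so t = d/(2μ) = 0.118954 / (2 × 5.0 × 10^-8) = 1.19 million years.

1.19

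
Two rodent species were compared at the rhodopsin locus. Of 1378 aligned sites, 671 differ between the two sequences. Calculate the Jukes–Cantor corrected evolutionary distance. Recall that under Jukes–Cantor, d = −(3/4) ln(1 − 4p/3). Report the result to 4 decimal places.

0.7858

p = 671/1378 ≈ 0.486938.
d = −(3/4) ln(1 − 4p/3) = −0.75 ln(1 − 0.649251) = −0.75 ln(0.350749)
  = −0.75 × (-1.047684) = 0.785763 substitutions/site.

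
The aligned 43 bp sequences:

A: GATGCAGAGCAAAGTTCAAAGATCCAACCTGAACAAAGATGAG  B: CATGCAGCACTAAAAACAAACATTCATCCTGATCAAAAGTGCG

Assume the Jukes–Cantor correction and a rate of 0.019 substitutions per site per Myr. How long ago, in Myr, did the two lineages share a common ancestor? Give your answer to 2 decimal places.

11.24

The sequences differ at 14 of 43 sites, so p = 14/43 ≈ 0.325581.
d = −(3/4) ln(1 − 4p/3) = −0.75 ln(1 − 0.434108) = −0.75 ln(0.565892)
  = −0.75 × (-0.569352) = 0.427014 substitutions/site.
Under a molecular clock d = 2μt, so t = d/(2μ) = 0.427014 / (2 × 0.019) = 11.24 Myr.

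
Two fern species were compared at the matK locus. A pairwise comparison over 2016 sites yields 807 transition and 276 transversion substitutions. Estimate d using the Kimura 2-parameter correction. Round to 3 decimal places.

1.466

P = 807/2016 ≈ 0.400298 and Q = 276/2016 ≈ 0.136905.
Under the Kimura two-parameter model, d = −½ ln(1 − 2P − Q) − ¼ ln(1 − 2Q).
1 − 2P − Q = 0.062499, giving −½ ln(0.062499) = 1.386302.
1 − 2Q = 0.72619, giving −¼ ln(0.72619) = 0.079986.
d = 1.386302 + 0.079986 = 1.466288.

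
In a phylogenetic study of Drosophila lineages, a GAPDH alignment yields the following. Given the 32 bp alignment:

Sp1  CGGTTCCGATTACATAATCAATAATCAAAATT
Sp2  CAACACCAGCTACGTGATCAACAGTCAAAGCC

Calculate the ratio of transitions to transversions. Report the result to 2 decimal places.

Transitions are A↔G and C↔T; transversions are all other mismatches.
Transitions: 13. Transversions: 1.
R = 13/1 = 13.00.

13.00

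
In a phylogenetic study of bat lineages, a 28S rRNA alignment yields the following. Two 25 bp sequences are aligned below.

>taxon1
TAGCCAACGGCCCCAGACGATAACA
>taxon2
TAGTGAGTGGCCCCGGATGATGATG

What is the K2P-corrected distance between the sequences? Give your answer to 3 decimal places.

0.591

Of 25 sites, 8 differences are transitions and 1 are transversions, so P = 8/25 = 0.32 and Q = 1/25 = 0.04.
Under the Kimura two-parameter model, d = −½ ln(1 − 2P − Q) − ¼ ln(1 − 2Q).
1 − 2P − Q = 0.32, giving −½ ln(0.32) = 0.569717.
1 − 2Q = 0.92, giving −¼ ln(0.92) = 0.020845.
d = 0.569717 + 0.020845 = 0.590562.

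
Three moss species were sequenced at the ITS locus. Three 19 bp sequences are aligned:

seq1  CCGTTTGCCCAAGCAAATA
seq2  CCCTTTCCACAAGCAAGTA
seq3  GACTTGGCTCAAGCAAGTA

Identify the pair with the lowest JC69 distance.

seq1–seq2: 4/19 differ, p = 0.211, d = 0.247.
seq1–seq3: 6/19 differ, p = 0.316, d = 0.410.
seq2–seq3: 5/19 differ, p = 0.263, d = 0.324.
The smallest distance is between seq1 and seq2.

seq1 and seq2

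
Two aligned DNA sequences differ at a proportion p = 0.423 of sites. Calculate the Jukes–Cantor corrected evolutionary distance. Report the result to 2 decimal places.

d = −(3/4) ln(1 − 4p/3) = −0.75 ln(1 − 0.564) = −0.75 ln(0.436)
  = −0.75 × (-0.830113) = 0.622585 substitutions/site.

0.62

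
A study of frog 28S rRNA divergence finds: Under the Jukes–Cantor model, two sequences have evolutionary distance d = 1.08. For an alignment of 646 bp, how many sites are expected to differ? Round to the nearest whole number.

Invert JC69: p = (3/4)(1 − e^(−4d/3)) = 0.75 × (1 − e^(-1.44)) = 0.75 × (1 − 0.236928) = 0.572304.
Expected differing sites = pL ≈ 0.572304 × 646 = 369.708384 ≈ 370.

370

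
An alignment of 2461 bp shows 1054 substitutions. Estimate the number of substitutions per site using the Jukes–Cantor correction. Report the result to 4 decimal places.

0.6348

p = 1054/2461 ≈ 0.428281.
d = −(3/4) ln(1 − 4p/3) = −0.75 ln(1 − 0.571041) = −0.75 ln(0.428959)
  = −0.75 × (-0.846394) = 0.634796 substitutions/site.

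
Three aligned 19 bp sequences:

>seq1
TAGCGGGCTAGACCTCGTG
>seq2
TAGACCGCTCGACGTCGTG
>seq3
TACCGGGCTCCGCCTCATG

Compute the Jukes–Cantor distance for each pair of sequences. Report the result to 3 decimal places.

d(seq1,seq2) = 0.324, d(seq1,seq3) = 0.324, d(seq2,seq3) = 0.618

seq1–seq2: 5/19 sites differ → p ≈ 0.263158, d = −0.75 ln(1 − 0.350877) = 0.324100 ≈ 0.324.
seq1–seq3: 5/19 sites differ → p ≈ 0.263158, d = −0.75 ln(1 − 0.350877) = 0.324100 ≈ 0.324.
seq2–seq3: 8/19 sites differ → p ≈ 0.421053, d = −0.75 ln(1 − 0.561404) = 0.618132 ≈ 0.618.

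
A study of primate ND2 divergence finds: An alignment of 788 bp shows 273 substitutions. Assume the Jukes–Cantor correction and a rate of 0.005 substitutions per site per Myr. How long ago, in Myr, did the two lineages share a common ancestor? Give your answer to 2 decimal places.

46.48

p = 273/788 ≈ 0.346447.
d = −(3/4) ln(1 − 4p/3) = −0.75 ln(1 − 0.461929) = −0.75 ln(0.538071)
  = −0.75 × (-0.619765) = 0.464824 substitutions/site.
Under a molecular clock d = 2μt, so t = d/(2μ) = 0.464824 / (2 × 0.005) = 46.48 Myr.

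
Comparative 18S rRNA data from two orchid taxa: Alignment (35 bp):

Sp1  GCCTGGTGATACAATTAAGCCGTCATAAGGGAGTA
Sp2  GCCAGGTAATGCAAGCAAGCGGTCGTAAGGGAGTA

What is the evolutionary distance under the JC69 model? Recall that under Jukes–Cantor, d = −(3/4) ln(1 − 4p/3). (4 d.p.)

0.2326

The sequences differ at 7 of 35 sites (4, 8, 11, 15, 16, 21, 25), so p = 7/35 = 0.2.
d = −(3/4) ln(1 − 4p/3) = −0.75 ln(1 − 0.266667) = −0.75 ln(0.733333)
  = −0.75 × (-0.310155) = 0.232616 substitutions/site.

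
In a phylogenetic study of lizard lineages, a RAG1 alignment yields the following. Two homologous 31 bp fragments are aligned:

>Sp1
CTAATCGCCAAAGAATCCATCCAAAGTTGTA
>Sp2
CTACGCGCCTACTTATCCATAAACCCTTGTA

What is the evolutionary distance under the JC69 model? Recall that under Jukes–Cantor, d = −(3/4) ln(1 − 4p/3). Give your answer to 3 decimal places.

0.481

The sequences differ at 11 of 31 sites, so p = 11/31 ≈ 0.354839.
d = −(3/4) ln(1 − 4p/3) = −0.75 ln(1 − 0.473119) = −0.75 ln(0.526881)
  = −0.75 × (-0.640781) = 0.480586 substitutions/site.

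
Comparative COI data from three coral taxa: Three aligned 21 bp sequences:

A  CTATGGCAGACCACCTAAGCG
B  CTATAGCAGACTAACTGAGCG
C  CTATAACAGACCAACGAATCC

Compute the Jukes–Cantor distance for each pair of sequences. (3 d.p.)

d(A,B) = 0.220, d(A,C) = 0.360, d(B,C) = 0.360

A–B: 4/21 sites differ → p ≈ 0.190476, d = −0.75 ln(1 − 0.253968) = 0.219740 ≈ 0.220.
A–C: 6/21 sites differ → p ≈ 0.285714, d = −0.75 ln(1 − 0.380952) = 0.359679 ≈ 0.360.
B–C: 6/21 sites differ → p ≈ 0.285714, d = −0.75 ln(1 − 0.380952) = 0.359679 ≈ 0.360.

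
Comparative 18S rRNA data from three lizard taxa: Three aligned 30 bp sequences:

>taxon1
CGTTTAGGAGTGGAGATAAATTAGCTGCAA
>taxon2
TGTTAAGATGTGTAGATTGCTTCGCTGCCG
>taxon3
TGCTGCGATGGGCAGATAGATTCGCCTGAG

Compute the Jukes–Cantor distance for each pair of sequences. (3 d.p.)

d(taxon1,taxon2) = 0.503, d(taxon1,taxon3) = 0.730, d(taxon2,taxon3) = 0.503

taxon1–taxon2: 11/30 sites differ → p ≈ 0.366667, d = −0.75 ln(1 − 0.488889) = 0.503376 ≈ 0.503.
taxon1–taxon3: 14/30 sites differ → p ≈ 0.466667, d = −0.75 ln(1 − 0.622223) = 0.730088 ≈ 0.730.
taxon2–taxon3: 11/30 sites differ → p ≈ 0.366667, d = −0.75 ln(1 − 0.488889) = 0.503376 ≈ 0.503.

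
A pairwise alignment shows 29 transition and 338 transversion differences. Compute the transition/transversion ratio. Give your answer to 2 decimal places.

R = 29/338 = 0.085798… ≈ 0.09 (to 2 d.p.).

0.09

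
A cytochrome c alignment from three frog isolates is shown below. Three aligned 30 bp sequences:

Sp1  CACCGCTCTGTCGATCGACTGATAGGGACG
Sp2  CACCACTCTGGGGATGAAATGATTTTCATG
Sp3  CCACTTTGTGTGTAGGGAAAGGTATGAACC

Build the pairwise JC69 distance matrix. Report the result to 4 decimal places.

Sp1–Sp2: 11/30 sites differ → p ≈ 0.366667, d = −0.75 ln(1 − 0.488889) = 0.503376 ≈ 0.5034.
Sp1–Sp3: 15/30 sites differ → p = 0.5, d = −0.75 ln(1 − 0.666667) = 0.823960 ≈ 0.8240.
Sp2–Sp3: 16/30 sites differ → p ≈ 0.533333, d = −0.75 ln(1 − 0.711111) = 0.931285 ≈ 0.9313.

d(Sp1,Sp2) = 0.5034, d(Sp1,Sp3) = 0.8240, d(Sp2,Sp3) = 0.9313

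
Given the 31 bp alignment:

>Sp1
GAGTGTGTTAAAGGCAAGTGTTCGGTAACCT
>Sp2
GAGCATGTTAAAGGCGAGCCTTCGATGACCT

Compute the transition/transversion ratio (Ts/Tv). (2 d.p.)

6.00

Transitions are A↔G and C↔T; transversions are all other mismatches.
Transitions: 6. Transversions: 1.
R = 6/1 = 6.00.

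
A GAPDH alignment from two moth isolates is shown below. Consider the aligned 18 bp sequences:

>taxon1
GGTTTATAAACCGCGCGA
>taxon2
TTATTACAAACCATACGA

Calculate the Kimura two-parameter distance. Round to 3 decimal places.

0.574

Of 18 sites, 4 differences are transitions and 3 are transversions, so P = 4/18 ≈ 0.222222 and Q = 3/18 ≈ 0.166667.
Under the Kimura two-parameter model, d = −½ ln(1 − 2P − Q) − ¼ ln(1 − 2Q).
1 − 2P − Q = 0.388889, giving −½ ln(0.388889) = 0.472231.
1 − 2Q = 0.666666, giving −¼ ln(0.666666) = 0.101367.
d = 0.472231 + 0.101367 = 0.573598.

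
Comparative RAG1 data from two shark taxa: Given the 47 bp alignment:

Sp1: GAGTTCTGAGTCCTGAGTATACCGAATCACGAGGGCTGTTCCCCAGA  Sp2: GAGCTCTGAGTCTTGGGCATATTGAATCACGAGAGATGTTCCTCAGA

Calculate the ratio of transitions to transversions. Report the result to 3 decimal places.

Transitions are A↔G and C↔T; transversions are all other mismatches.
Transitions: 8. Transversions: 1.
R = 8/1 = 8.000.

8.000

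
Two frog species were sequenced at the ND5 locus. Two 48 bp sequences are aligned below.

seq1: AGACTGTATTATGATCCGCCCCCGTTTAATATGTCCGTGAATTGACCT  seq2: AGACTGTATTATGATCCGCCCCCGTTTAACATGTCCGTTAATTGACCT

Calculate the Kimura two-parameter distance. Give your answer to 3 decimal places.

Of 48 sites, 1 differences are transitions and 1 are transversions, so P = 1/48 ≈ 0.020833 and Q = 1/48 ≈ 0.020833.
Under the Kimura two-parameter model, d = −½ ln(1 − 2P − Q) − ¼ ln(1 − 2Q).
1 − 2P − Q = 0.937501, giving −½ ln(0.937501) = 0.032269.
1 − 2Q = 0.958334, giving −¼ ln(0.958334) = 0.010640.
d = 0.032269 + 0.010640 = 0.042909.

0.043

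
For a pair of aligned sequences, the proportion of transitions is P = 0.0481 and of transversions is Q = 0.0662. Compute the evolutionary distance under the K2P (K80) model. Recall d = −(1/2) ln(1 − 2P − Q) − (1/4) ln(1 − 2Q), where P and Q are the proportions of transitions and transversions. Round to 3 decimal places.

0.124

Under the Kimura two-parameter model, d = −½ ln(1 − 2P − Q) − ¼ ln(1 − 2Q).
1 − 2P − Q = 0.8376, giving −½ ln(0.8376) = 0.088607.
1 − 2Q = 0.8676, giving −¼ ln(0.8676) = 0.035506.
d = 0.088607 + 0.035506 = 0.124113.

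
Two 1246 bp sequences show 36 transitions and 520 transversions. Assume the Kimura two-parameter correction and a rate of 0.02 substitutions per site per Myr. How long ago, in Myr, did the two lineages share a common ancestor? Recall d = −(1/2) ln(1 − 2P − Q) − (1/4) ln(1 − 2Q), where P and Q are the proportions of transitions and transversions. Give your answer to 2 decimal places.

19.31

P = 36/1246 ≈ 0.028892 and Q = 520/1246 ≈ 0.417335.
Under the Kimura two-parameter model, d = −½ ln(1 − 2P − Q) − ¼ ln(1 − 2Q).
1 − 2P − Q = 0.524881, giving −½ ln(0.524881) = 0.322292.
1 − 2Q = 0.16533, giving −¼ ln(0.16533) = 0.449953.
d = 0.322292 + 0.449953 = 0.772245.
Under a molecular clock d = 2μt, so t = d/(2μ) = 0.772245 / (2 × 0.02) = 19.31 Myr.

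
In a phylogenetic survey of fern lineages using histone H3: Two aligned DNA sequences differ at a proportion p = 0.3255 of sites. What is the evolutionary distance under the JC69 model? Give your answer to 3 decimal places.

d = −(3/4) ln(1 − 4p/3) = −0.75 ln(1 − 0.434) = −0.75 ln(0.566)
  = −0.75 × (-0.569161) = 0.426871 substitutions/site.

0.427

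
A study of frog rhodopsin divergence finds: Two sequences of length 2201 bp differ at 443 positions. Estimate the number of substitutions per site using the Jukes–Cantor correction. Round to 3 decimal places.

0.234

p = 443/2201 ≈ 0.201272.
d = −(3/4) ln(1 − 4p/3) = −0.75 ln(1 − 0.268363) = −0.75 ln(0.731637)
  = −0.75 × (-0.312471) = 0.234353 substitutions/site.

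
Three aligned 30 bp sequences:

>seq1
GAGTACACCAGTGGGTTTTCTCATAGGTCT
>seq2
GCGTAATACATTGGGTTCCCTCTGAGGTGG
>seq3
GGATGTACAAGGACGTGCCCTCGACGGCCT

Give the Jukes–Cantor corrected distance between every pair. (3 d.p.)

d(seq1,seq2) = 0.503, d(seq1,seq3) = 0.824, d(seq2,seq3) = 1.207

seq1–seq2: 11/30 sites differ → p ≈ 0.366667, d = −0.75 ln(1 − 0.488889) = 0.503376 ≈ 0.503.
seq1–seq3: 15/30 sites differ → p = 0.5, d = −0.75 ln(1 − 0.666667) = 0.823960 ≈ 0.824.
seq2–seq3: 18/30 sites differ → p = 0.6, d = −0.75 ln(1 − 0.8) = 1.207078 ≈ 1.207.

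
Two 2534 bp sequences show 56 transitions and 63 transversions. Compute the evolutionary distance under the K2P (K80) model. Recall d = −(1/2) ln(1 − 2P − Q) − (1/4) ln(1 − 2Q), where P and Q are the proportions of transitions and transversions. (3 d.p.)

0.049

P = 56/2534 ≈ 0.022099 and Q = 63/2534 ≈ 0.024862.
Under the Kimura two-parameter model, d = −½ ln(1 − 2P − Q) − ¼ ln(1 − 2Q).
1 − 2P − Q = 0.93094, giving −½ ln(0.93094) = 0.035780.
1 − 2Q = 0.950276, giving −¼ ln(0.950276) = 0.012751.
d = 0.035780 + 0.012751 = 0.048531.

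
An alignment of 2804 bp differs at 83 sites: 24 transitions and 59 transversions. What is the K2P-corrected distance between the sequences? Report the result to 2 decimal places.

P = 24/2804 ≈ 0.008559 and Q = 59/2804 ≈ 0.021041.
Under the Kimura two-parameter model, d = −½ ln(1 − 2P − Q) − ¼ ln(1 − 2Q).
1 − 2P − Q = 0.961841, giving −½ ln(0.961841) = 0.019453.
1 − 2Q = 0.957918, giving −¼ ln(0.957918) = 0.010748.
d = 0.019453 + 0.010748 = 0.030201.

0.03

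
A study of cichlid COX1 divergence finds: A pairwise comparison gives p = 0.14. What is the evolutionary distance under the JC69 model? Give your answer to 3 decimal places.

0.155

d = −(3/4) ln(1 − 4p/3) = −0.75 ln(1 − 0.186667) = −0.75 ln(0.813333)
  = −0.75 × (-0.206615) = 0.154961 substitutions/site.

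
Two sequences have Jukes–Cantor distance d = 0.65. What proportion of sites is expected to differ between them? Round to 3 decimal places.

p = (3/4)(1 − e^(−4d/3)) = 0.75 × (1 − e^(-0.866667)) = 0.75 × (1 − 0.420350) = 0.434738.

0.435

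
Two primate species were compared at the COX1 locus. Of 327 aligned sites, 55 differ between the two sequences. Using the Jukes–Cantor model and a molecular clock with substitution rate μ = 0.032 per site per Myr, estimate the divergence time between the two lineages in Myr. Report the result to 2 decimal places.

p = 55/327 ≈ 0.168196.
d = −(3/4) ln(1 − 4p/3) = −0.75 ln(1 − 0.224261) = −0.75 ln(0.775739)
  = −0.75 × (-0.253939) = 0.190454 substitutions/site.
Under a molecular clock d = 2μt, so t = d/(2μ) = 0.190454 / (2 × 0.032) = 2.98 Myr.

2.98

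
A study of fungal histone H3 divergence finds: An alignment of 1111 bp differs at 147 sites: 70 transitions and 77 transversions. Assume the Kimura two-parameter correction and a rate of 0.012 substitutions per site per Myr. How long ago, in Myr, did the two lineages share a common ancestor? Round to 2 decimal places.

6.08

P = 70/1111 ≈ 0.063006 and Q = 77/1111 ≈ 0.069307.
Under the Kimura two-parameter model, d = −½ ln(1 − 2P − Q) − ¼ ln(1 − 2Q).
1 − 2P − Q = 0.804681, giving −½ ln(0.804681) = 0.108655.
1 − 2Q = 0.861386, giving −¼ ln(0.861386) = 0.037303.
d = 0.108655 + 0.037303 = 0.145958.
Under a molecular clock d = 2μt, so t = d/(2μ) = 0.145958 / (2 × 0.012) = 6.08 Myr.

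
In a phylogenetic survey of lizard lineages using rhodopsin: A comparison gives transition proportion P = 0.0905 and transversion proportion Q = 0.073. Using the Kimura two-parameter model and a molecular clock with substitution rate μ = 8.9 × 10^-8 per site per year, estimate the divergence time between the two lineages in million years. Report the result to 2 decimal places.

Under the Kimura two-parameter model, d = −½ ln(1 − 2P − Q) − ¼ ln(1 − 2Q).
1 − 2P − Q = 0.746, giving −½ ln(0.746) = 0.146515.
1 − 2Q = 0.854, giving −¼ ln(0.854) = 0.039456.
d = 0.146515 + 0.039456 = 0.185971.
Under a molecular clock d = 2μt, so t = d/(2μ) = 0.185971 / (2 × 8.9 × 10^-8) = 1.04 million years.

1.04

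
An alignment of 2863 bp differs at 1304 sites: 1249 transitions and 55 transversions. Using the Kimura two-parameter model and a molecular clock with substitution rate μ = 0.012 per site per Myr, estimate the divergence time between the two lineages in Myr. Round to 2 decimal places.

46.72

P = 1249/2863 ≈ 0.436256 and Q = 55/2863 ≈ 0.019211.
Under the Kimura two-parameter model, d = −½ ln(1 − 2P − Q) − ¼ ln(1 − 2Q).
1 − 2P − Q = 0.108277, giving −½ ln(0.108277) = 1.111531.
1 − 2Q = 0.961578, giving −¼ ln(0.961578) = 0.009795.
d = 1.111531 + 0.009795 = 1.121326.
Under a molecular clock d = 2μt, so t = d/(2μ) = 1.121326 / (2 × 0.012) = 46.72 Myr.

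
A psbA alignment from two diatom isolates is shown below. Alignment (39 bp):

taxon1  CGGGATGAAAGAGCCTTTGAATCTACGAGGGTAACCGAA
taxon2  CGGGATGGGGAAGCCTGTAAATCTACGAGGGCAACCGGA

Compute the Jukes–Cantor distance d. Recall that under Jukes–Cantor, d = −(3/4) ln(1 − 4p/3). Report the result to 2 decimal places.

0.24

The sequences differ at 8 of 39 sites (8, 9, 10, 11, 17, 19, 32, 38), so p = 8/39 ≈ 0.205128.
d = −(3/4) ln(1 − 4p/3) = −0.75 ln(1 − 0.273504) = −0.75 ln(0.726496)
  = −0.75 × (-0.319522) = 0.239642 substitutions/site.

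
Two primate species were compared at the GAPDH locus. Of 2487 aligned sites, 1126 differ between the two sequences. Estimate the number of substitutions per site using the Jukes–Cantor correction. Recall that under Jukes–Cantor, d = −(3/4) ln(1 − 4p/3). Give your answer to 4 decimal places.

p = 1126/2487 ≈ 0.452754.
d = −(3/4) ln(1 − 4p/3) = −0.75 ln(1 − 0.603672) = −0.75 ln(0.396328)
  = −0.75 × (-0.925513) = 0.694135 substitutions/site.

0.6941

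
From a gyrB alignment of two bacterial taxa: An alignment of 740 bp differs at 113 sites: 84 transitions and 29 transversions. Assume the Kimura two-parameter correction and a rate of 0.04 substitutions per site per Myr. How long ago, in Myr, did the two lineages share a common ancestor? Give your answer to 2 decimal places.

2.19

P = 84/740 ≈ 0.113514 and Q = 29/740 ≈ 0.039189.
Under the Kimura two-parameter model, d = −½ ln(1 − 2P − Q) − ¼ ln(1 − 2Q).
1 − 2P − Q = 0.733783, giving −½ ln(0.733783) = 0.154771.
1 − 2Q = 0.921622, giving −¼ ln(0.921622) = 0.020405.
d = 0.154771 + 0.020405 = 0.175176.
Under a molecular clock d = 2μt, so t = d/(2μ) = 0.175176 / (2 × 0.04) = 2.19 Myr.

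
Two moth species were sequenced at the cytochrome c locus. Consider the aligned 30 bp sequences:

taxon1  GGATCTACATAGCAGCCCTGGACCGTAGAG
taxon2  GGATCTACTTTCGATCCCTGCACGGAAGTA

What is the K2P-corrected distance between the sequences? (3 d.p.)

0.457

Of 30 sites, 1 differences are transitions and 9 are transversions, so P = 1/30 ≈ 0.033333 and Q = 9/30 = 0.3.
Under the Kimura two-parameter model, d = −½ ln(1 − 2P − Q) − ¼ ln(1 − 2Q).
1 − 2P − Q = 0.633334, giving −½ ln(0.633334) = 0.228379.
1 − 2Q = 0.4, giving −¼ ln(0.4) = 0.229073.
d = 0.228379 + 0.229073 = 0.457452.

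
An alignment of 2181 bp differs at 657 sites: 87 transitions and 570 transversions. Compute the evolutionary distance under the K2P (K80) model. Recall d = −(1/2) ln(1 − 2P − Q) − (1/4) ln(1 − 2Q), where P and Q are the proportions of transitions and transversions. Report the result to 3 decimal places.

P = 87/2181 ≈ 0.03989 and Q = 570/2181 ≈ 0.261348.
Under the Kimura two-parameter model, d = −½ ln(1 − 2P − Q) − ¼ ln(1 − 2Q).
1 − 2P − Q = 0.658872, giving −½ ln(0.658872) = 0.208613.
1 − 2Q = 0.477304, giving −¼ ln(0.477304) = 0.184900.
d = 0.208613 + 0.184900 = 0.393513.

0.394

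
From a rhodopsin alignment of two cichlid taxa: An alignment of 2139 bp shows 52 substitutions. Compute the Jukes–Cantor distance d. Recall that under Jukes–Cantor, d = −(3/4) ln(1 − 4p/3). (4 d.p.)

p = 52/2139 ≈ 0.02431.
d = −(3/4) ln(1 − 4p/3) = −0.75 ln(1 − 0.032413) = −0.75 ln(0.967587)
  = −0.75 × (-0.032950) = 0.024713 substitutions/site.

0.0247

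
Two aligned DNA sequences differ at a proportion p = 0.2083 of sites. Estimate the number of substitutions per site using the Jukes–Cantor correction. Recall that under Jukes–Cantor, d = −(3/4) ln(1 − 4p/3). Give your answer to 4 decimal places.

d = −(3/4) ln(1 − 4p/3) = −0.75 ln(1 − 0.277733) = −0.75 ln(0.722267)
  = −0.75 × (-0.325360) = 0.244020 substitutions/site.

0.2440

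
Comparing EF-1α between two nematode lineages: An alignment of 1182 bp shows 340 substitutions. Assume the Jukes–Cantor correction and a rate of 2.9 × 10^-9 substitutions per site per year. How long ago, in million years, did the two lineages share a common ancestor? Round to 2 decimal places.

62.55

p = 340/1182 ≈ 0.287648.
d = −(3/4) ln(1 − 4p/3) = −0.75 ln(1 − 0.383531) = −0.75 ln(0.616469)
  = −0.75 × (-0.483747) = 0.362810 substitutions/site.
Under a molecular clock d = 2μt, so t = d/(2μ) = 0.362810 / (2 × 2.9 × 10^-9) = 62.55 million years.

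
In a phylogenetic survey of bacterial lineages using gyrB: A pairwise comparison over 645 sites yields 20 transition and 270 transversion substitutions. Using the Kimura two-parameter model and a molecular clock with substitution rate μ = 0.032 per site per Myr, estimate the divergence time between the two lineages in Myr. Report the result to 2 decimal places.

P = 20/645 ≈ 0.031008 and Q = 270/645 ≈ 0.418605.
Under the Kimura two-parameter model, d = −½ ln(1 − 2P − Q) − ¼ ln(1 − 2Q).
1 − 2P − Q = 0.519379, giving −½ ln(0.519379) = 0.327561.
1 − 2Q = 0.16279, giving −¼ ln(0.16279) = 0.453824.
d = 0.327561 + 0.453824 = 0.781385.
Under a molecular clock d = 2μt, so t = d/(2μ) = 0.781385 / (2 × 0.032) = 12.21 Myr.

12.21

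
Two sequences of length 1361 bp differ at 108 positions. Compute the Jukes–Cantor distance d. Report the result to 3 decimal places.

0.084

p = 108/1361 ≈ 0.079353.
d = −(3/4) ln(1 − 4p/3) = −0.75 ln(1 − 0.105804) = −0.75 ln(0.894196)
  = −0.75 × (-0.111830) = 0.083873 substitutions/site.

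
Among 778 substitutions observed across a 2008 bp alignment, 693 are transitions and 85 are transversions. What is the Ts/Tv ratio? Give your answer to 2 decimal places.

8.15

R = 693/85 = 8.152941… ≈ 8.15 (to 2 d.p.).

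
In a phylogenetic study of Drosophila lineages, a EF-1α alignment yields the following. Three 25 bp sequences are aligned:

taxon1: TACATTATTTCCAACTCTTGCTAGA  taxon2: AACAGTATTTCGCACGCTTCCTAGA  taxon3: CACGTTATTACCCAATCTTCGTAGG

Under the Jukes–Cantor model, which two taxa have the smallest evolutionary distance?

taxon1–taxon2: 6/25 differ, p = 0.240, d = 0.289.
taxon1–taxon3: 8/25 differ, p = 0.320, d = 0.417.
taxon2–taxon3: 9/25 differ, p = 0.360, d = 0.490.
The smallest distance is between taxon1 and taxon2.

taxon1 and taxon2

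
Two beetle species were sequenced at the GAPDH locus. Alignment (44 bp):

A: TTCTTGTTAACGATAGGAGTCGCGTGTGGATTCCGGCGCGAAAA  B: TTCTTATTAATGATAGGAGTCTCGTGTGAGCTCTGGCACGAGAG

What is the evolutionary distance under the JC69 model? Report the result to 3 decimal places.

0.271

The sequences differ at 10 of 44 sites (6, 11, 22, 29, 30, 31, 34, 38, 42, 44), so p = 10/44 ≈ 0.227273.
d = −(3/4) ln(1 − 4p/3) = −0.75 ln(1 − 0.303031) = −0.75 ln(0.696969)
  = −0.75 × (-0.361014) = 0.270761 substitutions/site.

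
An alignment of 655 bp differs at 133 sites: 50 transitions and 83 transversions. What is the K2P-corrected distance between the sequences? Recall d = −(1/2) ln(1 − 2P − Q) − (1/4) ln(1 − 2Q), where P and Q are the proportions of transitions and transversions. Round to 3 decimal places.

0.237

P = 50/655 ≈ 0.076336 and Q = 83/655 ≈ 0.126718.
Under the Kimura two-parameter model, d = −½ ln(1 − 2P − Q) − ¼ ln(1 − 2Q).
1 − 2P − Q = 0.72061, giving −½ ln(0.72061) = 0.163829.
1 − 2Q = 0.746564, giving −¼ ln(0.746564) = 0.073068.
d = 0.163829 + 0.073068 = 0.236897.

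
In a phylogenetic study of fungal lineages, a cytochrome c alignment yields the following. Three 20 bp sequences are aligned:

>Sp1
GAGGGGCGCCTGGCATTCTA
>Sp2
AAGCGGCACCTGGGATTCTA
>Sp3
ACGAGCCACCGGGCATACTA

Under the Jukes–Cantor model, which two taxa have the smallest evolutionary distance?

Sp1–Sp2: 4/20 differ, p = 0.200, d = 0.233.
Sp1–Sp3: 7/20 differ, p = 0.350, d = 0.471.
Sp2–Sp3: 6/20 differ, p = 0.300, d = 0.383.
The smallest distance is between Sp1 and Sp2.

Sp1 and Sp2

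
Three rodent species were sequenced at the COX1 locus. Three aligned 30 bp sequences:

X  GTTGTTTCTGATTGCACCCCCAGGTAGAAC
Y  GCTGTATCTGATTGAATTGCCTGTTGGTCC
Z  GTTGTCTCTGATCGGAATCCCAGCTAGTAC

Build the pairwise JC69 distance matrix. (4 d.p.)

X–Y: 11/30 sites differ → p ≈ 0.366667, d = −0.75 ln(1 − 0.488889) = 0.503376 ≈ 0.5034.
X–Z: 7/30 sites differ → p ≈ 0.233333, d = −0.75 ln(1 − 0.311111) = 0.279506 ≈ 0.2795.
Y–Z: 10/30 sites differ → p ≈ 0.333333, d = −0.75 ln(1 − 0.444444) = 0.440839 ≈ 0.4408.

d(X,Y) = 0.5034, d(X,Z) = 0.2795, d(Y,Z) = 0.4408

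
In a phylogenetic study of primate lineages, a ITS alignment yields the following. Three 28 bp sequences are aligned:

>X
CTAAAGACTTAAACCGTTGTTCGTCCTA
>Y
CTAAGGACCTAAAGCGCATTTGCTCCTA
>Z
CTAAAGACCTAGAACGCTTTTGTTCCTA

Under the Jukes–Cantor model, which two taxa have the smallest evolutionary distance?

Y and Z

X–Y: 8/28 differ, p = 0.286, d = 0.360.
X–Z: 7/28 differ, p = 0.250, d = 0.304.
Y–Z: 5/28 differ, p = 0.179, d = 0.204.
The smallest distance is between Y and Z.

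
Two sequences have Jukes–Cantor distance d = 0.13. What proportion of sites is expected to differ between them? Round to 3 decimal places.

p = (3/4)(1 − e^(−4d/3)) = 0.75 × (1 − e^(-0.173333)) = 0.75 × (1 − 0.840858) = 0.119357.

0.119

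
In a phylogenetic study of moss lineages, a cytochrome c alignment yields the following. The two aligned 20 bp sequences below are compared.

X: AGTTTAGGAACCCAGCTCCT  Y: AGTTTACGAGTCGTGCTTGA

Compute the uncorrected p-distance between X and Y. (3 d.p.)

The sequences differ at 8 of 20 positions (sites 7, 10, 11, 13, 14, 18, 19, 20).
p = 8/20 = 0.400.

0.400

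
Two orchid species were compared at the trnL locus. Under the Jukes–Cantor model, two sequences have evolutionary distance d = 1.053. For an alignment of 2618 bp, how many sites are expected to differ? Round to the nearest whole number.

1481

Invert JC69: p = (3/4)(1 − e^(−4d/3)) = 0.75 × (1 − e^(-1.404)) = 0.75 × (1 − 0.245613) = 0.565790.
Expected differing sites = pL ≈ 0.565790 × 2618 = 1481.23822 ≈ 1481.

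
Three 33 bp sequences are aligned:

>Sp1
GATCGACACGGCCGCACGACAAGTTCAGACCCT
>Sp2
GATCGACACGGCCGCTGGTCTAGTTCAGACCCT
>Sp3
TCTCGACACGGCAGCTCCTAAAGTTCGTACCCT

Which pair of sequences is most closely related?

Sp1 and Sp2

Sp1–Sp2: 4/33 differ, p = 0.121, d = 0.132.
Sp1–Sp3: 9/33 differ, p = 0.273, d = 0.339.
Sp2–Sp3: 9/33 differ, p = 0.273, d = 0.339.
The smallest distance is between Sp1 and Sp2.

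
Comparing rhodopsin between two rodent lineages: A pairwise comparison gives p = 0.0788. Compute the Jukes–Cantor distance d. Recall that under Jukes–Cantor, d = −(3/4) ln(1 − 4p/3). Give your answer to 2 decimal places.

d = −(3/4) ln(1 − 4p/3) = −0.75 ln(1 − 0.105067) = −0.75 ln(0.894933)
  = −0.75 × (-0.111006) = 0.083255 substitutions/site.

0.08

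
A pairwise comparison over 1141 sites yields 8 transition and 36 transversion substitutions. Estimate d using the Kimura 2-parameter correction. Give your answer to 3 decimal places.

0.040

P = 8/1141 ≈ 0.007011 and Q = 36/1141 ≈ 0.031551.
Under the Kimura two-parameter model, d = −½ ln(1 − 2P − Q) − ¼ ln(1 − 2Q).
1 − 2P − Q = 0.954427, giving −½ ln(0.954427) = 0.023322.
1 − 2Q = 0.936898, giving −¼ ln(0.936898) = 0.016295.
d = 0.023322 + 0.016295 = 0.039617.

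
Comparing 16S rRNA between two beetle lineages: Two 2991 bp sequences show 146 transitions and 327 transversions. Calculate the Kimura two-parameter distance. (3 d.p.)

0.178

P = 146/2991 ≈ 0.048813 and Q = 327/2991 ≈ 0.109328.
Under the Kimura two-parameter model, d = −½ ln(1 − 2P − Q) − ¼ ln(1 − 2Q).
1 − 2P − Q = 0.793046, giving −½ ln(0.793046) = 0.115937.
1 − 2Q = 0.781344, giving −¼ ln(0.781344) = 0.061685.
d = 0.115937 + 0.061685 = 0.177622.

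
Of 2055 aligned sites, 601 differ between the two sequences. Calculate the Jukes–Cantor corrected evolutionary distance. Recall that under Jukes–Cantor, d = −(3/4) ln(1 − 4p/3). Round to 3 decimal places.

p = 601/2055 ≈ 0.292457.
d = −(3/4) ln(1 − 4p/3) = −0.75 ln(1 − 0.389943) = −0.75 ln(0.610057)
  = −0.75 × (-0.494203) = 0.370652 substitutions/site.

0.371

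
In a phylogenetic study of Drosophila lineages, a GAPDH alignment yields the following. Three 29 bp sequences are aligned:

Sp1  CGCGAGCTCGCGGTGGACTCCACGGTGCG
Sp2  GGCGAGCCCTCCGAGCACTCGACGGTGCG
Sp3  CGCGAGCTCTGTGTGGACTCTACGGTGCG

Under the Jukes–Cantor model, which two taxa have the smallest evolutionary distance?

Sp1–Sp2: 7/29 differ, p = 0.241, d = 0.291.
Sp1–Sp3: 4/29 differ, p = 0.138, d = 0.152.
Sp2–Sp3: 7/29 differ, p = 0.241, d = 0.291.
The smallest distance is between Sp1 and Sp3.

Sp1 and Sp3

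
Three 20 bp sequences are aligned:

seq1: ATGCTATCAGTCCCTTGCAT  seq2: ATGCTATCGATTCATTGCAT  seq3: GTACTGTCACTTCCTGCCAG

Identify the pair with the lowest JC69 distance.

seq1 and seq2

seq1–seq2: 4/20 differ, p = 0.200, d = 0.233.
seq1–seq3: 8/20 differ, p = 0.400, d = 0.572.
seq2–seq3: 9/20 differ, p = 0.450, d = 0.687.
The smallest distance is between seq1 and seq2.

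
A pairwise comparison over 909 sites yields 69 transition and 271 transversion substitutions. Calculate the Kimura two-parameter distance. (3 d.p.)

0.526

P = 69/909 ≈ 0.075908 and Q = 271/909 ≈ 0.29813.
Under the Kimura two-parameter model, d = −½ ln(1 − 2P − Q) − ¼ ln(1 − 2Q).
1 − 2P − Q = 0.550054, giving −½ ln(0.550054) = 0.298869.
1 − 2Q = 0.40374, giving −¼ ln(0.40374) = 0.226746.
d = 0.298869 + 0.226746 = 0.525615.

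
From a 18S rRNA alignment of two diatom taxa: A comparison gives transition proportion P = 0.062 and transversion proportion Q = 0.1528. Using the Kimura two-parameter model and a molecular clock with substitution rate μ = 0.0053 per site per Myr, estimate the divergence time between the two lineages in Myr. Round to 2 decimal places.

Under the Kimura two-parameter model, d = −½ ln(1 − 2P − Q) − ¼ ln(1 − 2Q).
1 − 2P − Q = 0.7232, giving −½ ln(0.7232) = 0.162035.
1 − 2Q = 0.6944, giving −¼ ln(0.6944) = 0.091177.
d = 0.162035 + 0.091177 = 0.253212.
Under a molecular clock d = 2μt, so t = d/(2μ) = 0.253212 / (2 × 0.0053) = 23.89 Myr.

23.89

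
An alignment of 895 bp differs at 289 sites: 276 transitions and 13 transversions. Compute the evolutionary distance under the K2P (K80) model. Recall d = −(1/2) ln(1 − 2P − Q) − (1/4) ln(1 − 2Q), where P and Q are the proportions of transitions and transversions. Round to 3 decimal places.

0.506

P = 276/895 ≈ 0.30838 and Q = 13/895 ≈ 0.014525.
Under the Kimura two-parameter model, d = −½ ln(1 − 2P − Q) − ¼ ln(1 − 2Q).
1 − 2P − Q = 0.368715, giving −½ ln(0.368715) = 0.498866.
1 − 2Q = 0.97095, giving −¼ ln(0.97095) = 0.007370.
d = 0.498866 + 0.007370 = 0.506236.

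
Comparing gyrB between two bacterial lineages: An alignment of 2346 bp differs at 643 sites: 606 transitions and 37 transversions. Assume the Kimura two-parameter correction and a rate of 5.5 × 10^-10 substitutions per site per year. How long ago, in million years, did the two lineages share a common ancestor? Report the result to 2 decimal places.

352.80

P = 606/2346 ≈ 0.258312 and Q = 37/2346 ≈ 0.015772.
Under the Kimura two-parameter model, d = −½ ln(1 − 2P − Q) − ¼ ln(1 − 2Q).
1 − 2P − Q = 0.467604, giving −½ ln(0.467604) = 0.380067.
1 − 2Q = 0.968456, giving −¼ ln(0.968456) = 0.008013.
d = 0.380067 + 0.008013 = 0.388080.
Under a molecular clock d = 2μt, so t = d/(2μ) = 0.388080 / (2 × 5.5 × 10^-10) = 352.80 million years.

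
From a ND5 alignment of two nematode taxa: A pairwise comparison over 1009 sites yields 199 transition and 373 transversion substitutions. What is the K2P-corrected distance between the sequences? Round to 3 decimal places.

P = 199/1009 ≈ 0.197225 and Q = 373/1009 ≈ 0.369673.
Under the Kimura two-parameter model, d = −½ ln(1 − 2P − Q) − ¼ ln(1 − 2Q).
1 − 2P − Q = 0.235877, giving −½ ln(0.235877) = 0.722222.
1 − 2Q = 0.260654, giving −¼ ln(0.260654) = 0.336140.
d = 0.722222 + 0.336140 = 1.058362.

1.058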